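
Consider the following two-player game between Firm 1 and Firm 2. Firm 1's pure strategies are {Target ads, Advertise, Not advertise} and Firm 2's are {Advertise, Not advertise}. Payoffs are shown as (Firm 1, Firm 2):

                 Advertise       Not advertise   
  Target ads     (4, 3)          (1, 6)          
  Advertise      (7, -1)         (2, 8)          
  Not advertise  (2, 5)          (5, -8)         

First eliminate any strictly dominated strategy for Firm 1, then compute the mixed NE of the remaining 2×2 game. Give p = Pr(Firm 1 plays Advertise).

p = 13/22

Firm 1's strategy Target ads is strictly dominated by Advertise: 7 > 4 and 2 > 1. Eliminate Target ads.
Firm 1's mix must leave Firm 2 indifferent between Advertise and Not advertise.
  Firm 2's payoff from Advertise: p·(-1) + (1−p)·5 = -6p + 5
  Firm 2's payoff from Not advertise: p·8 + (1−p)·(-8) = 16p - 8
  -6p + 5 = 16p - 8  ⇒  -22p = -13  ⇒  p = 13/22.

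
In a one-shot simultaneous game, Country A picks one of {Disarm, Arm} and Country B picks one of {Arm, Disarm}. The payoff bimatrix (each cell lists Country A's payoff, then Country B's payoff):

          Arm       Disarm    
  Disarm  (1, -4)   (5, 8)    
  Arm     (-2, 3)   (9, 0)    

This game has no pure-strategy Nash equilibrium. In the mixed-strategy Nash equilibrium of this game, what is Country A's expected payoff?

Country A's indifference between Disarm and Arm determines Country B's mixing probability q:
  Country A's expected payoff from Disarm: q·1 + (1−q)·5 = -4q + 5
  Country A's expected payoff from Arm: q·(-2) + (1−q)·9 = -11q + 9
  -4q + 5 = -11q + 9  ⇒  7q = 4  ⇒  q = 4/7.
At equilibrium Country A is indifferent across rows, so Country A's payoff equals the payoff from Disarm: (4/7)·1 + (3/7)·5 = 19/7.

19/7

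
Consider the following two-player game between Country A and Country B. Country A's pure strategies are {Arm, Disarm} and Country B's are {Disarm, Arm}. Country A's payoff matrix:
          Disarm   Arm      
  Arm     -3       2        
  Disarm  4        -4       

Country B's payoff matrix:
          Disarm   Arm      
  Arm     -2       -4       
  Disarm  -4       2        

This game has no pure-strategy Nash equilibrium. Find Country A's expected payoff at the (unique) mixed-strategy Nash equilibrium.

-4/13

Set Country A's expected payoff from Arm equal to that from Disarm:
  Country A's payoff to Arm: q·(-3) + (1−q)·2 = -5q + 2
  Country A's payoff to Disarm: q·4 + (1−q)·(-4) = 8q - 4
  -5q + 2 = 8q - 4  ⇒  -13q = -6  ⇒  q = 6/13.
At equilibrium Country A is indifferent across rows, so Country A's payoff equals the payoff from Arm: (6/13)·(-3) + (7/13)·2 = -4/13.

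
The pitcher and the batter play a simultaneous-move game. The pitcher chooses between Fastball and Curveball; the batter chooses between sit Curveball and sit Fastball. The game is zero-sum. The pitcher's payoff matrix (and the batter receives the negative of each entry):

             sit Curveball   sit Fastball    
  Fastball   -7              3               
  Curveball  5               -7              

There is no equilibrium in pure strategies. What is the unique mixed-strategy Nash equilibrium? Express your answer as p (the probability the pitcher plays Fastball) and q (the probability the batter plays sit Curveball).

p = 6/11, q = 5/11

The batter's indifference between sit Curveball and sit Fastball determines the pitcher's mixing probability p:
  the batter's payoff to sit Curveball: p·7 + (1−p)·(-5) = 12p - 5
  the batter's payoff to sit Fastball: p·(-3) + (1−p)·7 = -10p + 7
  12p - 5 = -10p + 7  ⇒  22p = 12  ⇒  p = 6/11.
In a mixed equilibrium the pitcher is indifferent between Fastball and Curveball; this condition fixes q.
  the pitcher's payoff from Fastball: q·(-7) + (1−q)·3 = -10q + 3
  the pitcher's payoff from Curveball: q·5 + (1−q)·(-7) = 12q - 7
  -10q + 3 = 12q - 7  ⇒  -22q = -10  ⇒  q = 5/11.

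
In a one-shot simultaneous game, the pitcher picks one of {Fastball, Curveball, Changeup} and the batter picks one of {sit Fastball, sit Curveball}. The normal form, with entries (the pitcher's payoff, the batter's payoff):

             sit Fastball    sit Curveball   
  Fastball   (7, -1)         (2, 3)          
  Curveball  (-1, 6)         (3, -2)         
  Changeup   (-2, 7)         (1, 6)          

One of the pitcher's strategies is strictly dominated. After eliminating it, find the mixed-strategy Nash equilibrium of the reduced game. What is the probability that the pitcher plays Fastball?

The pitcher's strategy Changeup is strictly dominated by Curveball: -1 > -2 and 3 > 1. Eliminate Changeup.
For the batter to be willing to mix, the batter must be indifferent between sit Fastball and sit Curveball, which pins down the pitcher's mix.
  the batter's payoff to sit Fastball: p·(-1) + (1−p)·6 = -7p + 6
  the batter's payoff to sit Curveball: p·3 + (1−p)·(-2) = 5p - 2
  -7p + 6 = 5p - 2  ⇒  -12p = -8  ⇒  p = 2/3.

p = 2/3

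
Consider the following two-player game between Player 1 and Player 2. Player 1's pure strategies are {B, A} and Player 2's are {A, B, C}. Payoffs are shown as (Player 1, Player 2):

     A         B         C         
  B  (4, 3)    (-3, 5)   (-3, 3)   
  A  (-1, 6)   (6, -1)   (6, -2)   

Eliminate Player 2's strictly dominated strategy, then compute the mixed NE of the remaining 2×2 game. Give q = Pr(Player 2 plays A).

Player 2's strategy C is strictly dominated by B: 5 > 3 and -1 > -2. Eliminate C.
For Player 1 to be willing to mix, Player 1 must be indifferent between B and A, which pins down Player 2's mix.
  Player 1's expected payoff from B: q·4 + (1−q)·(-3) = 7q - 3
  Player 1's expected payoff from A: q·(-1) + (1−q)·6 = -7q + 6
  7q - 3 = -7q + 6  ⇒  14q = 9  ⇒  q = 9/14.

q = 9/14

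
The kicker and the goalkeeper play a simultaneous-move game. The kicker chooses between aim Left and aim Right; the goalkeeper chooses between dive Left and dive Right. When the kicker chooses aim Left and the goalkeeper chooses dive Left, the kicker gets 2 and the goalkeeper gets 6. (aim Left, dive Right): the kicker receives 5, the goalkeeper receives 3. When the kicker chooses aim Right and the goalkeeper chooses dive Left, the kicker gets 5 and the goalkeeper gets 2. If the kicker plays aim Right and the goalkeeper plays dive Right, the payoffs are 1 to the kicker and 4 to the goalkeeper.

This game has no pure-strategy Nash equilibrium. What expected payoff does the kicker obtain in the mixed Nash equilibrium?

23/7

The kicker's indifference between aim Left and aim Right determines the goalkeeper's mixing probability q:
  the kicker's expected payoff from aim Left: q·2 + (1−q)·5 = -3q + 5
  the kicker's expected payoff from aim Right: q·5 + (1−q)·1 = 4q + 1
  -3q + 5 = 4q + 1  ⇒  -7q = -4  ⇒  q = 4/7.
At equilibrium the kicker is indifferent across rows, so the kicker's payoff equals the payoff from aim Left: (4/7)·2 + (3/7)·5 = 23/7.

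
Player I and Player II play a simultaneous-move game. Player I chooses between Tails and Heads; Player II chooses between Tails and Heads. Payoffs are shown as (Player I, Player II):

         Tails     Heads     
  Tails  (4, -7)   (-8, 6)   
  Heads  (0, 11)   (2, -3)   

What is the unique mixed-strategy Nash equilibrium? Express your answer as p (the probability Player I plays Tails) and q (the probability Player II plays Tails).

p = 14/27, q = 5/7

Player I's mix must leave Player II indifferent between Tails and Heads.
  Player II's payoff from Tails: p·(-7) + (1−p)·11 = -18p + 11
  Player II's payoff from Heads: p·6 + (1−p)·(-3) = 9p - 3
  -18p + 11 = 9p - 3  ⇒  -27p = -14  ⇒  p = 14/27.
For Player I to be willing to mix, Player I must be indifferent between Tails and Heads, which pins down Player II's mix.
  Player I's expected payoff from Tails: q·4 + (1−q)·(-8) = 12q - 8
  Player I's expected payoff from Heads: q·0 + (1−q)·2 = -2q + 2
  12q - 8 = -2q + 2  ⇒  14q = 10  ⇒  q = 5/7.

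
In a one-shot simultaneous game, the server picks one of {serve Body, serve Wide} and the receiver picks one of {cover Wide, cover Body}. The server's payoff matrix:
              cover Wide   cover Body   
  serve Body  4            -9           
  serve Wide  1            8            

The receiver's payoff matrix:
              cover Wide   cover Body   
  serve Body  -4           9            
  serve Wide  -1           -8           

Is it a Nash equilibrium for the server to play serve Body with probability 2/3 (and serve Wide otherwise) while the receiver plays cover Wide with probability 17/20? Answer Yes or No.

No

Given the server's mix p = 2/3, the receiver's payoff from cover Wide is -3 but from cover Body is 10/3. The receiver strictly prefers cover Body, so the receiver would not mix.
So the proposed profile is not a Nash equilibrium.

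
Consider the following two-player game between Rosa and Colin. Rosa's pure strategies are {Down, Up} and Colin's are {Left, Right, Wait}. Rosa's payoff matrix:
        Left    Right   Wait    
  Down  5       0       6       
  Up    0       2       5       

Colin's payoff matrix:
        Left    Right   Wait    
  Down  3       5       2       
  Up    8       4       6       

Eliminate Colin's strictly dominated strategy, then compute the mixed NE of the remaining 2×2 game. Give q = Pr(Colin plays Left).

Colin's strategy Wait is strictly dominated by Left: 3 > 2 and 8 > 6. Eliminate Wait.
For Rosa to be willing to mix, Rosa must be indifferent between Down and Up, which pins down Colin's mix.
  Rosa's payoff to Down: q·5 + (1−q)·0 = 5q
  Rosa's payoff to Up: q·0 + (1−q)·2 = -2q + 2
  5q = -2q + 2  ⇒  7q = 2  ⇒  q = 2/7.

q = 2/7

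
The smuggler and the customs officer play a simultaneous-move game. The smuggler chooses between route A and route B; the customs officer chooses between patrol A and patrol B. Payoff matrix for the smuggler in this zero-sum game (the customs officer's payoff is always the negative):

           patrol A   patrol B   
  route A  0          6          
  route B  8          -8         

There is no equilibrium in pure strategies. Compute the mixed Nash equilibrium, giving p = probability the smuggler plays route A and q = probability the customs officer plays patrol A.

p = 8/11, q = 7/11

The smuggler's mix must leave the customs officer indifferent between patrol A and patrol B.
  the customs officer's payoff to patrol A: p·0 + (1−p)·(-8) = 8p - 8
  the customs officer's payoff to patrol B: p·(-6) + (1−p)·8 = -14p + 8
  8p - 8 = -14p + 8  ⇒  22p = 16  ⇒  p = 8/11.
For the smuggler to be willing to mix, the smuggler must be indifferent between route A and route B, which pins down the customs officer's mix.
  the smuggler's expected payoff from route A: q·0 + (1−q)·6 = -6q + 6
  the smuggler's expected payoff from route B: q·8 + (1−q)·(-8) = 16q - 8
  -6q + 6 = 16q - 8  ⇒  -22q = -14  ⇒  q = 7/11.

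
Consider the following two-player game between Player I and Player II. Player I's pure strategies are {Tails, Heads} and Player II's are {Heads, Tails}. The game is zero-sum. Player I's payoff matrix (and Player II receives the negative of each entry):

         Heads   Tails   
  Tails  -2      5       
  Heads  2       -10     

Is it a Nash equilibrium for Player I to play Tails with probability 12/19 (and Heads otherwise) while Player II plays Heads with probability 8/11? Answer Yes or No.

No

Given Player II's mix q = 8/11, Player I's payoff from Tails is -1/11 but from Heads is -14/11. Player I strictly prefers Tails, so Player I would not mix.
So the proposed profile is not a Nash equilibrium.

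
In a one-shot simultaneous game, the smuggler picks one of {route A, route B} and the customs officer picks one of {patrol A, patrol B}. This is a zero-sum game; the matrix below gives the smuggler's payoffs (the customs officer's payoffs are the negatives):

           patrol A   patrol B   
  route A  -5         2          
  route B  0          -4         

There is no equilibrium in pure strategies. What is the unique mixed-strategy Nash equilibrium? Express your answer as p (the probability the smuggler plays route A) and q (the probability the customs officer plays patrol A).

The smuggler's mix must leave the customs officer indifferent between patrol A and patrol B.
  the customs officer's payoff to patrol A: p·5 + (1−p)·0 = 5p
  the customs officer's payoff to patrol B: p·(-2) + (1−p)·4 = -6p + 4
  5p = -6p + 4  ⇒  11p = 4  ⇒  p = 4/11.
For the smuggler to be willing to mix, the smuggler must be indifferent between route A and route B, which pins down the customs officer's mix.
  the smuggler's payoff to route A: q·(-5) + (1−q)·2 = -7q + 2
  the smuggler's payoff to route B: q·0 + (1−q)·(-4) = 4q - 4
  -7q + 2 = 4q - 4  ⇒  -11q = -6  ⇒  q = 6/11.

p = 4/11, q = 6/11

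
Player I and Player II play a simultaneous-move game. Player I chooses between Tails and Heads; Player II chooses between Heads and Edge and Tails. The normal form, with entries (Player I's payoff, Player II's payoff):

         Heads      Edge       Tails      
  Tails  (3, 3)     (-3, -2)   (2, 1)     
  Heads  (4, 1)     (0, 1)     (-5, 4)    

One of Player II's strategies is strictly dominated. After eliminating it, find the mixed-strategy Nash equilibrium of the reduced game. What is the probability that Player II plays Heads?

q = 7/8

Player II's strategy Edge is strictly dominated by Tails: 1 > -2 and 4 > 1. Eliminate Edge.
In a mixed equilibrium Player I is indifferent between Tails and Heads; this condition fixes q.
  Player I's payoff from Tails: q·3 + (1−q)·2 = q + 2
  Player I's payoff from Heads: q·4 + (1−q)·(-5) = 9q - 5
  q + 2 = 9q - 5  ⇒  -8q = -7  ⇒  q = 7/8.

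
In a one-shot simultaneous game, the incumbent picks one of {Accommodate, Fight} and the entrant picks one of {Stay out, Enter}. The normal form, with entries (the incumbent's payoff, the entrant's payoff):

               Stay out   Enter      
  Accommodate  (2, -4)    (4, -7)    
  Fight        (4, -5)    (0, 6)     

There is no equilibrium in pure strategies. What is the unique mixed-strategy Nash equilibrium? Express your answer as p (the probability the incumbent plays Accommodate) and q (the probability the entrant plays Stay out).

The entrant's indifference between Stay out and Enter determines the incumbent's mixing probability p:
  the entrant's payoff to Stay out: p·(-4) + (1−p)·(-5) = p - 5
  the entrant's payoff to Enter: p·(-7) + (1−p)·6 = -13p + 6
  p - 5 = -13p + 6  ⇒  14p = 11  ⇒  p = 11/14.
The entrant's mix must leave the incumbent indifferent between Accommodate and Fight.
  the incumbent's payoff from Accommodate: q·2 + (1−q)·4 = -2q + 4
  the incumbent's payoff from Fight: q·4 + (1−q)·0 = 4q
  -2q + 4 = 4q  ⇒  -6q = -4  ⇒  q = 2/3.

p = 11/14, q = 2/3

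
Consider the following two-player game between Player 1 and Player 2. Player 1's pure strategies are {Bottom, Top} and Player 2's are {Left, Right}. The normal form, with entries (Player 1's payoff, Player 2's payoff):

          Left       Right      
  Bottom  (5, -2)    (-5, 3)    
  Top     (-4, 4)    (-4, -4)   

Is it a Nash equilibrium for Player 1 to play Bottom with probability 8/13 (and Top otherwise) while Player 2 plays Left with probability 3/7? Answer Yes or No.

Given Player 2's mix q = 3/7, Player 1's payoff from Bottom is -5/7 but from Top is -4. Player 1 strictly prefers Bottom, so Player 1 would not mix.
So the proposed profile is not a Nash equilibrium.

No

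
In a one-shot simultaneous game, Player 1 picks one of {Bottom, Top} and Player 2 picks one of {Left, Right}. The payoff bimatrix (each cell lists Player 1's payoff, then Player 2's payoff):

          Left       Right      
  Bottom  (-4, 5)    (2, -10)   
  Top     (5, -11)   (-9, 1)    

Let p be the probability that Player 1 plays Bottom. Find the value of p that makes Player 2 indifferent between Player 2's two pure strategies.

p = 4/9

In a mixed equilibrium Player 2 is indifferent between Left and Right; this condition fixes p.
  Player 2's payoff from Left: p·5 + (1−p)·(-11) = 16p - 11
  Player 2's payoff from Right: p·(-10) + (1−p)·1 = -11p + 1
  16p - 11 = -11p + 1  ⇒  27p = 12  ⇒  p = 4/9.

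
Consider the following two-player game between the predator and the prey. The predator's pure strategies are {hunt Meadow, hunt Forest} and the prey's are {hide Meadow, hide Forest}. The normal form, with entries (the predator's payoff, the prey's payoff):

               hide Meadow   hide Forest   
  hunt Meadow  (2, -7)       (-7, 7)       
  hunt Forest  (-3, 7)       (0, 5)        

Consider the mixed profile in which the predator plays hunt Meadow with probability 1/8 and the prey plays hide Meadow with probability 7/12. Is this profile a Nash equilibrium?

Yes

Check the prey's indifference given the predator's mix p = 1/8:
  payoff from hide Meadow = 21/4; payoff from hide Forest = 21/4 — equal.
Check the predator's indifference given the prey's mix q = 7/12:
  payoff from hunt Meadow = -7/4; payoff from hunt Forest = -7/4 — equal.
Both players are indifferent, so neither can profitably deviate.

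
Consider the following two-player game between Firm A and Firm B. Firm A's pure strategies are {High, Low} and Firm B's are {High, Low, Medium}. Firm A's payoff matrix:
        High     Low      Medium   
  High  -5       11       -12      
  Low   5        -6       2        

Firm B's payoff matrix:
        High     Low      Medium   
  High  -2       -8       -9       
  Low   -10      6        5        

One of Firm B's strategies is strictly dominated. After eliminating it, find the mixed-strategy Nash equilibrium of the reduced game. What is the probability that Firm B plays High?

q = 17/27

Firm B's strategy Medium is strictly dominated by Low: -8 > -9 and 6 > 5. Eliminate Medium.
For Firm A to be willing to mix, Firm A must be indifferent between High and Low, which pins down Firm B's mix.
  Firm A's payoff to High: q·(-5) + (1−q)·11 = -16q + 11
  Firm A's payoff to Low: q·5 + (1−q)·(-6) = 11q - 6
  -16q + 11 = 11q - 6  ⇒  -27q = -17  ⇒  q = 17/27.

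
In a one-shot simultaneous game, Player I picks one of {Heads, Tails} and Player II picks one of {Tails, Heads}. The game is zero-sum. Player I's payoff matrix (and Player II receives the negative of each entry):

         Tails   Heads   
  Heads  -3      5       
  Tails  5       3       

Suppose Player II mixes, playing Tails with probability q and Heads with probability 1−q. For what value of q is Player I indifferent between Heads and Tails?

q = 1/5

For Player I to be willing to mix, Player I must be indifferent between Heads and Tails, which pins down Player II's mix.
  Player I's payoff to Heads: q·(-3) + (1−q)·5 = -8q + 5
  Player I's payoff to Tails: q·5 + (1−q)·3 = 2q + 3
  -8q + 5 = 2q + 3  ⇒  -10q = -2  ⇒  q = 1/5.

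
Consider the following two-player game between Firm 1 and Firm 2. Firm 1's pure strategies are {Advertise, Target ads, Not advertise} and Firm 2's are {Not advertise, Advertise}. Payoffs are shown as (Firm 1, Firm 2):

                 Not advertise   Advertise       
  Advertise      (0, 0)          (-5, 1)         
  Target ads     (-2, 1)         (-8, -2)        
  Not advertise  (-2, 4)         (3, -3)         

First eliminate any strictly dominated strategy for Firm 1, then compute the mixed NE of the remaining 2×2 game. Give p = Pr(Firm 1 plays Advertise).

Firm 1's strategy Target ads is strictly dominated by Advertise: 0 > -2 and -5 > -8. Eliminate Target ads.
Set Firm 2's expected payoff from Not advertise equal to that from Advertise:
  Firm 2's payoff to Not advertise: p·0 + (1−p)·4 = -4p + 4
  Firm 2's payoff to Advertise: p·1 + (1−p)·(-3) = 4p - 3
  -4p + 4 = 4p - 3  ⇒  -8p = -7  ⇒  p = 7/8.

p = 7/8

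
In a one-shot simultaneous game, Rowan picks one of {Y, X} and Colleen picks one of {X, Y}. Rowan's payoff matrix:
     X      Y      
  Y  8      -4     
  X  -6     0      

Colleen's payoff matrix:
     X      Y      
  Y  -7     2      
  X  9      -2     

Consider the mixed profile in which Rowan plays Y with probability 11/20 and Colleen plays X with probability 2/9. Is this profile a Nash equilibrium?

Yes

Check Colleen's indifference given Rowan's mix p = 11/20:
  payoff from X = 1/5; payoff from Y = 1/5 — equal.
Check Rowan's indifference given Colleen's mix q = 2/9:
  payoff from Y = -4/3; payoff from X = -4/3 — equal.
Both players are indifferent, so neither can profitably deviate.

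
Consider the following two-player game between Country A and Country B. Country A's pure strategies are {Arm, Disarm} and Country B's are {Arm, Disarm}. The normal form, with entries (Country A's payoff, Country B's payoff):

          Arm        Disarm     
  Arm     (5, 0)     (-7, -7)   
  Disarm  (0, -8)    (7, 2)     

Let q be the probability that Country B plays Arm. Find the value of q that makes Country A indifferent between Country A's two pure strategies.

Country A's indifference between Arm and Disarm determines Country B's mixing probability q:
  Country A's payoff from Arm: q·5 + (1−q)·(-7) = 12q - 7
  Country A's payoff from Disarm: q·0 + (1−q)·7 = -7q + 7
  12q - 7 = -7q + 7  ⇒  19q = 14  ⇒  q = 14/19.

q = 14/19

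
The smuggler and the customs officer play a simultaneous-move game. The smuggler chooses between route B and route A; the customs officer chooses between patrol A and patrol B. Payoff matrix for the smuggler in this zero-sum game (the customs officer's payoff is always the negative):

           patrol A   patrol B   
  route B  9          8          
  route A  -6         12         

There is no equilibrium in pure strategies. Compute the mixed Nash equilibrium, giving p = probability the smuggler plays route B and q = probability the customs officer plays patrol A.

The smuggler's mix must leave the customs officer indifferent between patrol A and patrol B.
  the customs officer's payoff from patrol A: p·(-9) + (1−p)·6 = -15p + 6
  the customs officer's payoff from patrol B: p·(-8) + (1−p)·(-12) = 4p - 12
  -15p + 6 = 4p - 12  ⇒  -19p = -18  ⇒  p = 18/19.
For the smuggler to be willing to mix, the smuggler must be indifferent between route B and route A, which pins down the customs officer's mix.
  the smuggler's expected payoff from route B: q·9 + (1−q)·8 = q + 8
  the smuggler's expected payoff from route A: q·(-6) + (1−q)·12 = -18q + 12
  q + 8 = -18q + 12  ⇒  19q = 4  ⇒  q = 4/19.

p = 18/19, q = 4/19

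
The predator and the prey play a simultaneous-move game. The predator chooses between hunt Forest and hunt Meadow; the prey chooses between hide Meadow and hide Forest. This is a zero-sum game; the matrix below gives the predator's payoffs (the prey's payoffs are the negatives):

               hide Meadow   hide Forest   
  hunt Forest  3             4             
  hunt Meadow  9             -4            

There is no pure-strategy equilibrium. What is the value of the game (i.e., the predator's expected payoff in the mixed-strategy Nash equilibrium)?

The predator's indifference between hunt Forest and hunt Meadow determines the prey's mixing probability q:
  the predator's payoff to hunt Forest: q·3 + (1−q)·4 = -q + 4
  the predator's payoff to hunt Meadow: q·9 + (1−q)·(-4) = 13q - 4
  -q + 4 = 13q - 4  ⇒  -14q = -8  ⇒  q = 4/7.
The value is the predator's expected payoff against this mix (using hunt Forest): (4/7)·3 + (3/7)·4 = 24/7.

v = 24/7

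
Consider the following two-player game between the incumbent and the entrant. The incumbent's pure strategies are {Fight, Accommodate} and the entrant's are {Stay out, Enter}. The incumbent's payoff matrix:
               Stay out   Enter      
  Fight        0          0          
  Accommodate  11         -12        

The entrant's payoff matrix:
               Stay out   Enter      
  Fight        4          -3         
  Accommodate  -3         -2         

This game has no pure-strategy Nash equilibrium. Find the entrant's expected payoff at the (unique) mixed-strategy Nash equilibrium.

-17/8

Set the entrant's expected payoff from Stay out equal to that from Enter:
  the entrant's payoff to Stay out: p·4 + (1−p)·(-3) = 7p - 3
  the entrant's payoff to Enter: p·(-3) + (1−p)·(-2) = -p - 2
  7p - 3 = -p - 2  ⇒  8p = 1  ⇒  p = 1/8.
At equilibrium the entrant is indifferent across columns, so the entrant's payoff equals the payoff from Stay out: (1/8)·4 + (7/8)·(-3) = -17/8.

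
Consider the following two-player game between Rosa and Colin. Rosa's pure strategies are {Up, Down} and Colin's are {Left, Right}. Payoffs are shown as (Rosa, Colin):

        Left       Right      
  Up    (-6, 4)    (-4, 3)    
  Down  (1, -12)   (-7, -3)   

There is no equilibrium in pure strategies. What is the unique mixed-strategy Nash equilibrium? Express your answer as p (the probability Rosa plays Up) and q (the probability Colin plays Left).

Set Colin's expected payoff from Left equal to that from Right:
  Colin's expected payoff from Left: p·4 + (1−p)·(-12) = 16p - 12
  Colin's expected payoff from Right: p·3 + (1−p)·(-3) = 6p - 3
  16p - 12 = 6p - 3  ⇒  10p = 9  ⇒  p = 9/10.
In a mixed equilibrium Rosa is indifferent between Up and Down; this condition fixes q.
  Rosa's expected payoff from Up: q·(-6) + (1−q)·(-4) = -2q - 4
  Rosa's expected payoff from Down: q·1 + (1−q)·(-7) = 8q - 7
  -2q - 4 = 8q - 7  ⇒  -10q = -3  ⇒  q = 3/10.

p = 9/10, q = 3/10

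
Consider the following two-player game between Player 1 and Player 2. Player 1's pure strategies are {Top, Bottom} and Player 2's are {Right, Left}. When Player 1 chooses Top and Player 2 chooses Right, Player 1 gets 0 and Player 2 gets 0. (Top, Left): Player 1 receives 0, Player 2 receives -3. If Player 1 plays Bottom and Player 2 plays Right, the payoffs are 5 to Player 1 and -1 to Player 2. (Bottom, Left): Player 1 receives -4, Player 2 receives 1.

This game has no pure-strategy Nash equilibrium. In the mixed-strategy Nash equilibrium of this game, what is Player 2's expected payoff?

For Player 2 to be willing to mix, Player 2 must be indifferent between Right and Left, which pins down Player 1's mix.
  Player 2's payoff to Right: p·0 + (1−p)·(-1) = p - 1
  Player 2's payoff to Left: p·(-3) + (1−p)·1 = -4p + 1
  p - 1 = -4p + 1  ⇒  5p = 2  ⇒  p = 2/5.
At equilibrium Player 2 is indifferent across columns, so Player 2's payoff equals the payoff from Right: (2/5)·0 + (3/5)·(-1) = -3/5.

-3/5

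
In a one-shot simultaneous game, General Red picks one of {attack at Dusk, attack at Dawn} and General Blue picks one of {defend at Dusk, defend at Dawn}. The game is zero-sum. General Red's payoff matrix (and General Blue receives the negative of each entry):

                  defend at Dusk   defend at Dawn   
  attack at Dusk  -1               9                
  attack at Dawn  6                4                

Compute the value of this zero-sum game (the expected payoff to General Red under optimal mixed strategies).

v = 29/6

In a mixed equilibrium General Red is indifferent between attack at Dusk and attack at Dawn; this condition fixes q.
  General Red's payoff to attack at Dusk: q·(-1) + (1−q)·9 = -10q + 9
  General Red's payoff to attack at Dawn: q·6 + (1−q)·4 = 2q + 4
  -10q + 9 = 2q + 4  ⇒  -12q = -5  ⇒  q = 5/12.
The value is General Red's expected payoff against this mix (using attack at Dusk): (5/12)·(-1) + (7/12)·9 = 29/6.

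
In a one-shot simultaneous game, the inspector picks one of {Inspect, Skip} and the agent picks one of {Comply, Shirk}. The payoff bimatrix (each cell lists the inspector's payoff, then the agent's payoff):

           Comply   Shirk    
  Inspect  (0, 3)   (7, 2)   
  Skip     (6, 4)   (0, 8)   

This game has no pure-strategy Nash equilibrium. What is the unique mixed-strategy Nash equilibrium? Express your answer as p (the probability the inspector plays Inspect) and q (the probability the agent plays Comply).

Set the agent's expected payoff from Comply equal to that from Shirk:
  the agent's payoff from Comply: p·3 + (1−p)·4 = -p + 4
  the agent's payoff from Shirk: p·2 + (1−p)·8 = -6p + 8
  -p + 4 = -6p + 8  ⇒  5p = 4  ⇒  p = 4/5.
In a mixed equilibrium the inspector is indifferent between Inspect and Skip; this condition fixes q.
  the inspector's expected payoff from Inspect: q·0 + (1−q)·7 = -7q + 7
  the inspector's expected payoff from Skip: q·6 + (1−q)·0 = 6q
  -7q + 7 = 6q  ⇒  -13q = -7  ⇒  q = 7/13.

p = 4/5, q = 7/13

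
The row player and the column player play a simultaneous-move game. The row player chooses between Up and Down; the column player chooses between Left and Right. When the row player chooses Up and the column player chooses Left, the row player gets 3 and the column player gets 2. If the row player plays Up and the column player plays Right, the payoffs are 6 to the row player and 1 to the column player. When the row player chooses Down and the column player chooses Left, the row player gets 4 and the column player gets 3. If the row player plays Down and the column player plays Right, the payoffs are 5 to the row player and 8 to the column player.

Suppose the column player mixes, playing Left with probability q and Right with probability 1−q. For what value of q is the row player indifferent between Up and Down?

The row player's indifference between Up and Down determines the column player's mixing probability q:
  the row player's payoff from Up: q·3 + (1−q)·6 = -3q + 6
  the row player's payoff from Down: q·4 + (1−q)·5 = -q + 5
  -3q + 6 = -q + 5  ⇒  -2q = -1  ⇒  q = 1/2.

q = 1/2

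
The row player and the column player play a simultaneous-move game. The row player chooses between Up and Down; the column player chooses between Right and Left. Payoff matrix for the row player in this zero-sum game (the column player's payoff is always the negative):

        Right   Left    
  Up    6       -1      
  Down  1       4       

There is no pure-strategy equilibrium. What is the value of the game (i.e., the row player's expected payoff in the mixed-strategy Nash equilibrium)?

Set the row player's expected payoff from Up equal to that from Down:
  the row player's expected payoff from Up: q·6 + (1−q)·(-1) = 7q - 1
  the row player's expected payoff from Down: q·1 + (1−q)·4 = -3q + 4
  7q - 1 = -3q + 4  ⇒  10q = 5  ⇒  q = 1/2.
The value is the row player's expected payoff against this mix (using Up): (1/2)·6 + (1/2)·(-1) = 5/2.

v = 5/2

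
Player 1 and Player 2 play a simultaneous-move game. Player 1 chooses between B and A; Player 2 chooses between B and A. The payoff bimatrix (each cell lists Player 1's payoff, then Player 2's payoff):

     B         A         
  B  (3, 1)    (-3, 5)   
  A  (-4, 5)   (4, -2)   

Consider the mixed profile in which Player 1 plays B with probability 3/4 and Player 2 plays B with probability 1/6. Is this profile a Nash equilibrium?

Given Player 1's mix p = 3/4, Player 2's payoff from B is 2 but from A is 13/4. Player 2 strictly prefers A, so Player 2 would not mix.
So the proposed profile is not a Nash equilibrium.

No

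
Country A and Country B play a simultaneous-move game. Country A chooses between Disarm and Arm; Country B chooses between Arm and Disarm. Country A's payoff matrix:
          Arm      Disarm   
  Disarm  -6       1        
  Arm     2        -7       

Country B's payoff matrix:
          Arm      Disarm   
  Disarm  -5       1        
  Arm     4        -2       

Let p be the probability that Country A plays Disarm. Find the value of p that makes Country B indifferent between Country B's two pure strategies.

For Country B to be willing to mix, Country B must be indifferent between Arm and Disarm, which pins down Country A's mix.
  Country B's expected payoff from Arm: p·(-5) + (1−p)·4 = -9p + 4
  Country B's expected payoff from Disarm: p·1 + (1−p)·(-2) = 3p - 2
  -9p + 4 = 3p - 2  ⇒  -12p = -6  ⇒  p = 1/2.

p = 1/2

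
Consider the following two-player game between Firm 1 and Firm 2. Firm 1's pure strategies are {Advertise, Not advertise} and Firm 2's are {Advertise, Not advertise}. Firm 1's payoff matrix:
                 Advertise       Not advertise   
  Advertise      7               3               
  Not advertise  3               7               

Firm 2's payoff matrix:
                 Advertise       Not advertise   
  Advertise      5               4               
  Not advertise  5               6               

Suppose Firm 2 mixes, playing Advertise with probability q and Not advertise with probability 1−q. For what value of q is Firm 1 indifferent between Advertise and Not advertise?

Set Firm 1's expected payoff from Advertise equal to that from Not advertise:
  Firm 1's expected payoff from Advertise: q·7 + (1−q)·3 = 4q + 3
  Firm 1's expected payoff from Not advertise: q·3 + (1−q)·7 = -4q + 7
  4q + 3 = -4q + 7  ⇒  8q = 4  ⇒  q = 1/2.

q = 1/2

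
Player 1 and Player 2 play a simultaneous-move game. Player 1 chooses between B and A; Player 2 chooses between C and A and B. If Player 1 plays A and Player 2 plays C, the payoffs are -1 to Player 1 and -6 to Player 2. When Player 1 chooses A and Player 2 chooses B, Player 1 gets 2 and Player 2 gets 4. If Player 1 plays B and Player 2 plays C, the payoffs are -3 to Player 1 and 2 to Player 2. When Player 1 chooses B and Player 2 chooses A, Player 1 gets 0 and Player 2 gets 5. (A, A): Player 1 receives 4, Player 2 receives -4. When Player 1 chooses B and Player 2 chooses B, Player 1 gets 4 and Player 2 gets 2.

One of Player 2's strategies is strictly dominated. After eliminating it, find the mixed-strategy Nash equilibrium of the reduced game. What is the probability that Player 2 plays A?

q = 1/3

Player 2's strategy C is strictly dominated by A: 5 > 2 and -4 > -6. Eliminate C.
For Player 1 to be willing to mix, Player 1 must be indifferent between B and A, which pins down Player 2's mix.
  Player 1's payoff from B: q·0 + (1−q)·4 = -4q + 4
  Player 1's payoff from A: q·4 + (1−q)·2 = 2q + 2
  -4q + 4 = 2q + 2  ⇒  -6q = -2  ⇒  q = 1/3.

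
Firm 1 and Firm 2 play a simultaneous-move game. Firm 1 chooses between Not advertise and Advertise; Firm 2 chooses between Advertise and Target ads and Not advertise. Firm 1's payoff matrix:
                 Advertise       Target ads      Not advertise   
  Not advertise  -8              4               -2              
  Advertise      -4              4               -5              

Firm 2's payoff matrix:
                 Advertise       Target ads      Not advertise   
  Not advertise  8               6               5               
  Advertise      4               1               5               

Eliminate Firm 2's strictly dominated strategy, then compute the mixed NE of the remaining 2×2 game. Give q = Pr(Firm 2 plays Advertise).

Firm 2's strategy Target ads is strictly dominated by Advertise: 8 > 6 and 4 > 1. Eliminate Target ads.
Firm 1's indifference between Not advertise and Advertise determines Firm 2's mixing probability q:
  Firm 1's expected payoff from Not advertise: q·(-8) + (1−q)·(-2) = -6q - 2
  Firm 1's expected payoff from Advertise: q·(-4) + (1−q)·(-5) = q - 5
  -6q - 2 = q - 5  ⇒  -7q = -3  ⇒  q = 3/7.

q = 3/7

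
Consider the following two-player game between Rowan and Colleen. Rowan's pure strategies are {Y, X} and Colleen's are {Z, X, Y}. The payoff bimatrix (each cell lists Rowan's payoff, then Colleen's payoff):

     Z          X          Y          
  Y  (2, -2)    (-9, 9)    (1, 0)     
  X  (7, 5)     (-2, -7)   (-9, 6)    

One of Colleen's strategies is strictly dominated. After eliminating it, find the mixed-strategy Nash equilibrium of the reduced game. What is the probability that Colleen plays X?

q = 10/17

Colleen's strategy Z is strictly dominated by Y: 0 > -2 and 6 > 5. Eliminate Z.
In a mixed equilibrium Rowan is indifferent between Y and X; this condition fixes q.
  Rowan's expected payoff from Y: q·(-9) + (1−q)·1 = -10q + 1
  Rowan's expected payoff from X: q·(-2) + (1−q)·(-9) = 7q - 9
  -10q + 1 = 7q - 9  ⇒  -17q = -10  ⇒  q = 10/17.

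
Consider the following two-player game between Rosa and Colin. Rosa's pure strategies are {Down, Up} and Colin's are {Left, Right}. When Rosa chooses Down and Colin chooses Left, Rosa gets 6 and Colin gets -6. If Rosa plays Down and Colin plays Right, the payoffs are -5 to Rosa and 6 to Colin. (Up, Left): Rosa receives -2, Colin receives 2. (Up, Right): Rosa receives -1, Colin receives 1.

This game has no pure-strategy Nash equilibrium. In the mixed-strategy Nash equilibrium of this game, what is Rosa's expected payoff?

Rosa's indifference between Down and Up determines Colin's mixing probability q:
  Rosa's payoff to Down: q·6 + (1−q)·(-5) = 11q - 5
  Rosa's payoff to Up: q·(-2) + (1−q)·(-1) = -q - 1
  11q - 5 = -q - 1  ⇒  12q = 4  ⇒  q = 1/3.
At equilibrium Rosa is indifferent across rows, so Rosa's payoff equals the payoff from Down: (1/3)·6 + (2/3)·(-5) = -4/3.

-4/3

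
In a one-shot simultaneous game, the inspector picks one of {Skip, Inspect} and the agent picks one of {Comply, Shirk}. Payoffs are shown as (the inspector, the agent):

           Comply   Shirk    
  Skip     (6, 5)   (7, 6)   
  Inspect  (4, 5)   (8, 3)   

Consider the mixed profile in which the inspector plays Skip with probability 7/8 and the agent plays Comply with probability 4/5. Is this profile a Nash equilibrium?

Given the inspector's mix p = 7/8, the agent's payoff from Comply is 5 but from Shirk is 45/8. The agent strictly prefers Shirk, so the agent would not mix.
So the proposed profile is not a Nash equilibrium.

No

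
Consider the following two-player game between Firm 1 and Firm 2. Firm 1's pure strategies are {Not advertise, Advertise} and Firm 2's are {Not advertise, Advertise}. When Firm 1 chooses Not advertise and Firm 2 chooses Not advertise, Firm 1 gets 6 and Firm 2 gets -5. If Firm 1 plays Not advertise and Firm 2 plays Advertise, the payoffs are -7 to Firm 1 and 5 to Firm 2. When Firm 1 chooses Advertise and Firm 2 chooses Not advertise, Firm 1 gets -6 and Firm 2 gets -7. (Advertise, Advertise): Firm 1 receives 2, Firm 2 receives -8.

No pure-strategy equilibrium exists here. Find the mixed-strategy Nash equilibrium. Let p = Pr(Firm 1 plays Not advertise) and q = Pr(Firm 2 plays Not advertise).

Set Firm 2's expected payoff from Not advertise equal to that from Advertise:
  Firm 2's payoff to Not advertise: p·(-5) + (1−p)·(-7) = 2p - 7
  Firm 2's payoff to Advertise: p·5 + (1−p)·(-8) = 13p - 8
  2p - 7 = 13p - 8  ⇒  -11p = -1  ⇒  p = 1/11.
In a mixed equilibrium Firm 1 is indifferent between Not advertise and Advertise; this condition fixes q.
  Firm 1's payoff from Not advertise: q·6 + (1−q)·(-7) = 13q - 7
  Firm 1's payoff from Advertise: q·(-6) + (1−q)·2 = -8q + 2
  13q - 7 = -8q + 2  ⇒  21q = 9  ⇒  q = 3/7.

p = 1/11, q = 3/7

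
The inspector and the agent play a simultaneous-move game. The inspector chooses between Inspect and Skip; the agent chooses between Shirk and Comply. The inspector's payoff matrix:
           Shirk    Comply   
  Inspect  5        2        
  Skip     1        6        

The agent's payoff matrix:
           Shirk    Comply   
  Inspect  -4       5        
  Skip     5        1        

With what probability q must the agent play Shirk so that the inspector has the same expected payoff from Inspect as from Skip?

For the inspector to be willing to mix, the inspector must be indifferent between Inspect and Skip, which pins down the agent's mix.
  the inspector's payoff from Inspect: q·5 + (1−q)·2 = 3q + 2
  the inspector's payoff from Skip: q·1 + (1−q)·6 = -5q + 6
  3q + 2 = -5q + 6  ⇒  8q = 4  ⇒  q = 1/2.

q = 1/2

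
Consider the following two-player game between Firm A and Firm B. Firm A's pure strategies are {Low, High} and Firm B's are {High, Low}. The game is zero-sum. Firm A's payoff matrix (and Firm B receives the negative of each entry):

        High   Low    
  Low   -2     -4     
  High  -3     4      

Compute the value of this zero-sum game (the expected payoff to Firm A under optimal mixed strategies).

Firm B's mix must leave Firm A indifferent between Low and High.
  Firm A's payoff from Low: q·(-2) + (1−q)·(-4) = 2q - 4
  Firm A's payoff from High: q·(-3) + (1−q)·4 = -7q + 4
  2q - 4 = -7q + 4  ⇒  9q = 8  ⇒  q = 8/9.
The value is Firm A's expected payoff against this mix (using Low): (8/9)·(-2) + (1/9)·(-4) = -20/9.

v = -20/9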